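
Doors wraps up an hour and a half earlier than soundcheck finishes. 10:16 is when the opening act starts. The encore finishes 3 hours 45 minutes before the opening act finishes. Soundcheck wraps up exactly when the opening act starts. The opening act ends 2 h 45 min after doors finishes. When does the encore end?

Soundcheck ends at 10:16.
Doors ends at 10:16 − 90 min = 08:46.
The opening act ends at 08:46 + 165 min = 11:31.
The encore ends at 11:31 − 225 min = 07:46.

07:46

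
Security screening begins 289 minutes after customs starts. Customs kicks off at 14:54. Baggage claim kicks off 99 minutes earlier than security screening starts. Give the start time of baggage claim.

18:04

Security screening starts at 14:54 + 289 min = 19:43.
Baggage claim starts at 19:43 − 99 min = 18:04.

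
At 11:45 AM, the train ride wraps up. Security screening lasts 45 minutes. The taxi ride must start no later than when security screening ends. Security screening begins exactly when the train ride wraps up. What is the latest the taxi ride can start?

Security screening starts at 11:45 AM.
Security screening ends at 11:45 AM + 45 min = 12:30 PM.
The taxi ride is bounded by security screening, so the latest it can start is 12:30 PM.

12:30 PM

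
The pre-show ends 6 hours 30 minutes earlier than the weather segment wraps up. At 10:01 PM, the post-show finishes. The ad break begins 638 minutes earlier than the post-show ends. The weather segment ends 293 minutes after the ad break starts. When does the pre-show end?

The ad break starts at 10:01 PM − 638 min = 11:23 AM.
The weather segment ends at 11:23 AM + 293 min = 4:16 PM.
The pre-show ends at 4:16 PM − 390 min = 9:46 AM.

9:46 AM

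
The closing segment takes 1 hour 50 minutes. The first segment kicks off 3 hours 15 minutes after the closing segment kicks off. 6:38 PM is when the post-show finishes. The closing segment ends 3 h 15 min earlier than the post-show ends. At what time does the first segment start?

The closing segment ends at 6:38 PM − 195 min = 3:23 PM.
The closing segment starts at 3:23 PM − 110 min = 1:33 PM.
The first segment starts at 1:33 PM + 195 min = 4:48 PM.

4:48 PM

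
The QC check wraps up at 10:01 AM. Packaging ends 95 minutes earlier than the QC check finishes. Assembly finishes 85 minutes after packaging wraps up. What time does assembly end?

Packaging ends at 10:01 AM − 95 min = 8:26 AM.
Assembly ends at 8:26 AM + 85 min = 9:51 AM.

9:51 AM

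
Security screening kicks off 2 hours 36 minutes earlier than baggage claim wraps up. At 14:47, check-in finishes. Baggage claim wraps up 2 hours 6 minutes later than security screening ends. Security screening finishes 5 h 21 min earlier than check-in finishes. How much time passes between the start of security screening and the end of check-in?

Security screening ends at 14:47 − 321 min = 09:26.
Baggage claim ends at 09:26 + 126 min = 11:32.
Security screening starts at 11:32 − 156 min = 08:56.
From 08:56 to 14:47 is 5 hours 51 minutes.

5 hours 51 minutes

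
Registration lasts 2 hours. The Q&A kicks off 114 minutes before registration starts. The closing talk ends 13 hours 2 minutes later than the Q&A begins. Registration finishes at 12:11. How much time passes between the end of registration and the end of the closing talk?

Registration starts at 12:11 − 120 min = 10:11.
The Q&A starts at 10:11 − 114 min = 08:17.
The closing talk ends at 08:17 + 782 min = 21:19.
From 12:11 to 21:19 is 9 h 8 min.

9 h 8 min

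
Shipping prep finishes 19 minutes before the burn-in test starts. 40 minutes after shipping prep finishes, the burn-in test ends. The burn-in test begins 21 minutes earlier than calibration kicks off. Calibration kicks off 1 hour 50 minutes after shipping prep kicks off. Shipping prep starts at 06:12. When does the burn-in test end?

Calibration starts at 06:12 + 110 min = 08:02.
The burn-in test starts at 08:02 − 21 min = 07:41.
Shipping prep ends at 07:41 − 19 min = 07:22.
The burn-in test ends at 07:22 + 40 min = 08:02.

08:02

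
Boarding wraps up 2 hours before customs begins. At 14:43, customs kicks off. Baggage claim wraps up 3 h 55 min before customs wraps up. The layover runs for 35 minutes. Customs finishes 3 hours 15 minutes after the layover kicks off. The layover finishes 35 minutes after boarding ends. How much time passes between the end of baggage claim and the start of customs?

Boarding ends at 14:43 − 120 min = 12:43.
The layover ends at 12:43 + 35 min = 13:18.
The layover starts at 13:18 − 35 min = 12:43.
Customs ends at 12:43 + 195 min = 15:58.
Baggage claim ends at 15:58 − 235 min = 12:03.
From 12:03 to 14:43 is 2 hours 40 minutes.

2 hours 40 minutes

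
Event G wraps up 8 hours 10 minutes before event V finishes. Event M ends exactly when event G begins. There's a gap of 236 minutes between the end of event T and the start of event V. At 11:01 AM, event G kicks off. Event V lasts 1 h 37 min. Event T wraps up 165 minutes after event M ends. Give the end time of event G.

11:09 AM

Event M ends at 11:01 AM.
Event T ends at 11:01 AM + 165 min = 1:46 PM.
Event V starts at 1:46 PM + 236 min = 5:42 PM.
Event V ends at 5:42 PM + 97 min = 7:19 PM.
Event G ends at 7:19 PM − 490 min = 11:09 AM.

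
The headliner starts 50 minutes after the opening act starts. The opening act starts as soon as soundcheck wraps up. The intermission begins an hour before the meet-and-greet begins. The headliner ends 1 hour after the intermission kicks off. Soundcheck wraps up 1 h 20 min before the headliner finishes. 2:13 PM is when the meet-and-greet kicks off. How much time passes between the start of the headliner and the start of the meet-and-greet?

half an hour

The intermission starts at 2:13 PM − 60 min = 1:13 PM.
The headliner ends at 1:13 PM + 60 min = 2:13 PM.
Soundcheck ends at 2:13 PM − 80 min = 12:53 PM.
So the opening act starts at 12:53 PM.
The headliner starts at 12:53 PM + 50 min = 1:43 PM.
From 1:43 PM to 2:13 PM is half an hour.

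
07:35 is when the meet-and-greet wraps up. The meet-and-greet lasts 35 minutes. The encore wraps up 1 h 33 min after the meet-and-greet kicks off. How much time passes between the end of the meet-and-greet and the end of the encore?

The meet-and-greet starts at 07:35 − 35 min = 07:00.
The encore ends at 07:00 + 93 min = 08:33.
From 07:35 to 08:33 is 58 minutes.

58 minutes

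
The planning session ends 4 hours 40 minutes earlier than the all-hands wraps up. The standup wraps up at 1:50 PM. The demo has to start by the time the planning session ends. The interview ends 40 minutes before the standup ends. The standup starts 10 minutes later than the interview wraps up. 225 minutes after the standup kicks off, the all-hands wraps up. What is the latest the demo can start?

12:25 PM

The interview ends at 1:50 PM − 40 min = 1:10 PM.
The standup starts at 1:10 PM + 10 min = 1:20 PM.
The all-hands ends at 1:20 PM + 225 min = 5:05 PM.
The planning session ends at 5:05 PM − 280 min = 12:25 PM.
The demo is bounded by the planning session, so the latest it can start is 12:25 PM.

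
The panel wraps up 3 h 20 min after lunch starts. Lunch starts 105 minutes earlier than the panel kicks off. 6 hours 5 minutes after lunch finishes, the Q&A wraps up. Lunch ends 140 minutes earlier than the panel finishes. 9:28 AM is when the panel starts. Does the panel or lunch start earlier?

lunch

Lunch starts at 9:28 AM − 105 min = 7:43 AM.
The panel starts at 9:28 AM and lunch starts at 7:43 AM, so lunch is first.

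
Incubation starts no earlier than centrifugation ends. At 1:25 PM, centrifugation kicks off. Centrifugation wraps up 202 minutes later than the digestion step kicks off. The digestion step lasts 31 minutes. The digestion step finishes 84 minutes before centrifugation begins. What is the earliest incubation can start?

2:52 PM

The digestion step ends at 1:25 PM − 84 min = 12:01 PM.
The digestion step starts at 12:01 PM − 31 min = 11:30 AM.
Centrifugation ends at 11:30 AM + 202 min = 2:52 PM.
Incubation is bounded by centrifugation, so the earliest it can start is 2:52 PM.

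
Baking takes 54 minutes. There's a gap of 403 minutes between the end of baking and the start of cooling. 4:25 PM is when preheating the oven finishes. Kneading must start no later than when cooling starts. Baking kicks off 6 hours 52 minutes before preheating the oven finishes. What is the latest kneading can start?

Baking starts at 4:25 PM − 412 min = 9:33 AM.
Baking ends at 9:33 AM + 54 min = 10:27 AM.
Cooling starts at 10:27 AM + 403 min = 5:10 PM.
Kneading is bounded by cooling, so the latest it can start is 5:10 PM.

5:10 PM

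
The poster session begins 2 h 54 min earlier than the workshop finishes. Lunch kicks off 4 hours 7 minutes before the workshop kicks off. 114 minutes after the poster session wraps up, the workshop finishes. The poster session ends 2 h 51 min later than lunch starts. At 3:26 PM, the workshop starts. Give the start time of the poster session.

1:10 PM

Lunch starts at 3:26 PM − 247 min = 11:19 AM.
The poster session ends at 11:19 AM + 171 min = 2:10 PM.
The workshop ends at 2:10 PM + 114 min = 4:04 PM.
The poster session starts at 4:04 PM − 174 min = 1:10 PM.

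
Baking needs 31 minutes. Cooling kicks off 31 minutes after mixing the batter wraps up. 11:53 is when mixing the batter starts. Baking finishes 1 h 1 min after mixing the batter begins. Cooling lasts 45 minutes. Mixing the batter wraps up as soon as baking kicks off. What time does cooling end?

13:39

Baking ends at 11:53 + 61 min = 12:54.
Baking starts at 12:54 − 31 min = 12:23.
So mixing the batter ends at 12:23.
Cooling starts at 12:23 + 31 min = 12:54.
Cooling ends at 12:54 + 45 min = 13:39.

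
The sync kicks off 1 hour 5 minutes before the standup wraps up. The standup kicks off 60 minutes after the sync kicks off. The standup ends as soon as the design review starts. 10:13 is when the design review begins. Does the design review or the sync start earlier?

The standup ends at 10:13.
The sync starts at 10:13 − 65 min = 09:08.
The design review starts at 10:13 and the sync starts at 09:08, so the sync is first.

the sync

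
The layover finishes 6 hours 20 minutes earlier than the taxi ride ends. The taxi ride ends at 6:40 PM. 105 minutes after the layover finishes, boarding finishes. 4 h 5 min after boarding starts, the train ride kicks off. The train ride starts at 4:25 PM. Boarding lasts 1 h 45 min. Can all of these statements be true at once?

The layover ends at 6:40 PM − 380 min = 12:20 PM.
Boarding ends at 12:20 PM + 105 min = 2:05 PM.
Boarding starts at 2:05 PM − 105 min = 12:20 PM.
The train ride starts at 12:20 PM + 245 min = 4:25 PM.
That matches the stated 4:25 PM, so the schedule is consistent.

Yes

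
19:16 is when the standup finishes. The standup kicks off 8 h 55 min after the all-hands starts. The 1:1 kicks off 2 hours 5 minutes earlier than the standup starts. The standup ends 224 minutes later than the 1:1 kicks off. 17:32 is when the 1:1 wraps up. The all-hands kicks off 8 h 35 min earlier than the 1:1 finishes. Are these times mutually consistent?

The all-hands starts at 17:32 − 515 min = 08:57.
The standup starts at 08:57 + 535 min = 17:52.
The 1:1 starts at 17:52 − 125 min = 15:47.
The standup ends at 15:47 + 224 min = 19:31.
But the standup is also said to end at 19:16 — a 15-minute conflict.

No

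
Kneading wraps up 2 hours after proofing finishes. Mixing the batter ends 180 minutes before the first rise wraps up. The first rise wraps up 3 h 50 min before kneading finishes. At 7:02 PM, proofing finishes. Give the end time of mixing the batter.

2:12 PM

Kneading ends at 7:02 PM + 120 min = 9:02 PM.
The first rise ends at 9:02 PM − 230 min = 5:12 PM.
Mixing the batter ends at 5:12 PM − 180 min = 2:12 PM.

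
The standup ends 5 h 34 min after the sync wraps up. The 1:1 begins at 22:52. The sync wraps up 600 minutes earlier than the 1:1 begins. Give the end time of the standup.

The sync ends at 22:52 − 600 min = 12:52.
The standup ends at 12:52 + 334 min = 18:26.

18:26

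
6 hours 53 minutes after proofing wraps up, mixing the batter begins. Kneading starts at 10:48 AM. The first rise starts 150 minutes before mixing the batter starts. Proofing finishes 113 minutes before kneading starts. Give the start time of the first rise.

1:18 PM

Proofing ends at 10:48 AM − 113 min = 8:55 AM.
Mixing the batter starts at 8:55 AM + 413 min = 3:48 PM.
The first rise starts at 3:48 PM − 150 min = 1:18 PM.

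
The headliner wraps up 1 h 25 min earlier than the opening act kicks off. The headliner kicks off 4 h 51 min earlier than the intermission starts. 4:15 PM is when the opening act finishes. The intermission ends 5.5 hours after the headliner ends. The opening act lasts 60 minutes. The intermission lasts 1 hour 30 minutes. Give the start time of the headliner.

12:59 PM

The opening act starts at 4:15 PM − 60 min = 3:15 PM.
The headliner ends at 3:15 PM − 85 min = 1:50 PM.
The intermission ends at 1:50 PM + 330 min = 7:20 PM.
The intermission starts at 7:20 PM − 90 min = 5:50 PM.
The headliner starts at 5:50 PM − 291 min = 12:59 PM.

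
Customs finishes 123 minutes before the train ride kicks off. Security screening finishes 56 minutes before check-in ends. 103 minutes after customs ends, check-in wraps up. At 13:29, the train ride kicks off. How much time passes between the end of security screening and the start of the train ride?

1 hour 16 minutes

Customs ends at 13:29 − 123 min = 11:26.
Check-in ends at 11:26 + 103 min = 13:09.
Security screening ends at 13:09 − 56 min = 12:13.
From 12:13 to 13:29 is 1 hour 16 minutes.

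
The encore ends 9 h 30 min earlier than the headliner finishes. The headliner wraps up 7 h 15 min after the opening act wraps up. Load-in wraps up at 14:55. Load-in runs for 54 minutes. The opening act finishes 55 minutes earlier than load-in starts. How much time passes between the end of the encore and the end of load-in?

244 minutes

Load-in starts at 14:55 − 54 min = 14:01.
The opening act ends at 14:01 − 55 min = 13:06.
The headliner ends at 13:06 + 435 min = 20:21.
The encore ends at 20:21 − 570 min = 10:51.
From 10:51 to 14:55 is 244 minutes.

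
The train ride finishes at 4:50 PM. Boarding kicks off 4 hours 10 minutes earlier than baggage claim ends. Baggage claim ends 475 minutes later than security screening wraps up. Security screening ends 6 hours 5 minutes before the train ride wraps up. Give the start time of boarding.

Security screening ends at 4:50 PM − 365 min = 10:45 AM.
Baggage claim ends at 10:45 AM + 475 min = 6:40 PM.
Boarding starts at 6:40 PM − 250 min = 2:30 PM.

2:30 PM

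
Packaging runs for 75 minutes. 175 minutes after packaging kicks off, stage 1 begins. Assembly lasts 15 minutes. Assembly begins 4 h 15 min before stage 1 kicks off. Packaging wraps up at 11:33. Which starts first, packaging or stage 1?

Packaging starts at 11:33 − 75 min = 10:18.
Stage 1 starts at 10:18 + 175 min = 13:13.
Packaging starts at 10:18 and stage 1 starts at 13:13, so packaging is first.

packaging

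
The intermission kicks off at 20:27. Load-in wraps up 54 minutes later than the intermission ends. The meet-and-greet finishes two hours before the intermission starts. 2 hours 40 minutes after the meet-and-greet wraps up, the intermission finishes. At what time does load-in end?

The meet-and-greet ends at 20:27 − 120 min = 18:27.
The intermission ends at 18:27 + 160 min = 21:07.
Load-in ends at 21:07 + 54 min = 22:01.

22:01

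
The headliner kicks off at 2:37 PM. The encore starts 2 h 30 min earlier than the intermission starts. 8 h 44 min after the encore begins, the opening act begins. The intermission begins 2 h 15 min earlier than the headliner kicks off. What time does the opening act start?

The intermission starts at 2:37 PM − 135 min = 12:22 PM.
The encore starts at 12:22 PM − 150 min = 9:52 AM.
The opening act starts at 9:52 AM + 524 min = 6:36 PM.

6:36 PM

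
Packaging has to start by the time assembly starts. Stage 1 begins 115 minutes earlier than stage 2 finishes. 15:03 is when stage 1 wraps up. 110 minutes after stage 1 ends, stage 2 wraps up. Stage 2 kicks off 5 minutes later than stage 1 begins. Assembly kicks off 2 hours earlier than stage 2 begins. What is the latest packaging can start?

Stage 2 ends at 15:03 + 110 min = 16:53.
Stage 1 starts at 16:53 − 115 min = 14:58.
Stage 2 starts at 14:58 + 5 min = 15:03.
Assembly starts at 15:03 − 120 min = 13:03.
Packaging is bounded by assembly, so the latest it can start is 13:03.

13:03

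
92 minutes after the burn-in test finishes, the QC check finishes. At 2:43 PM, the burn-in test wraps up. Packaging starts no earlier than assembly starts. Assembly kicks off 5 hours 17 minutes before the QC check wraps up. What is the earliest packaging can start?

The QC check ends at 2:43 PM + 92 min = 4:15 PM.
Assembly starts at 4:15 PM − 317 min = 10:58 AM.
Packaging is bounded by assembly, so the earliest it can start is 10:58 AM.

10:58 AM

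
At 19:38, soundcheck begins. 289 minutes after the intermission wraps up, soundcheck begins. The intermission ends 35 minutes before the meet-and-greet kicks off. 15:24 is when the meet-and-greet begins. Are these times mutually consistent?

The intermission ends at 15:24 − 35 min = 14:49.
Soundcheck starts at 14:49 + 289 min = 19:38.
That matches the stated 19:38, so the schedule is consistent.

Yes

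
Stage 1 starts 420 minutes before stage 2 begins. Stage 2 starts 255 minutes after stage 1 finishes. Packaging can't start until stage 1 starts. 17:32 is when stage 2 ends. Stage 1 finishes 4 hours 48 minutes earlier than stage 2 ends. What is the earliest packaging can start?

09:59

Stage 1 ends at 17:32 − 288 min = 12:44.
Stage 2 starts at 12:44 + 255 min = 16:59.
Stage 1 starts at 16:59 − 420 min = 09:59.
Packaging is bounded by stage 1, so the earliest it can start is 09:59.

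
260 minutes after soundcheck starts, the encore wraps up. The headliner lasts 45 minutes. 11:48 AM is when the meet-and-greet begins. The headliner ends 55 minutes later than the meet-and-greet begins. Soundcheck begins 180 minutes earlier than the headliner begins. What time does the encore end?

1:18 PM

The headliner ends at 11:48 AM + 55 min = 12:43 PM.
The headliner starts at 12:43 PM − 45 min = 11:58 AM.
Soundcheck starts at 11:58 AM − 180 min = 8:58 AM.
The encore ends at 8:58 AM + 260 min = 1:18 PM.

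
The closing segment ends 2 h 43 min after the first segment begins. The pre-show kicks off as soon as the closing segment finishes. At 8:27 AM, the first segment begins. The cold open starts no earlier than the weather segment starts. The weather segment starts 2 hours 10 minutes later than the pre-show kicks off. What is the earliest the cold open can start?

1:20 PM

The closing segment ends at 8:27 AM + 163 min = 11:10 AM.
So the pre-show starts at 11:10 AM.
The weather segment starts at 11:10 AM + 130 min = 1:20 PM.
The cold open is bounded by the weather segment, so the earliest it can start is 1:20 PM.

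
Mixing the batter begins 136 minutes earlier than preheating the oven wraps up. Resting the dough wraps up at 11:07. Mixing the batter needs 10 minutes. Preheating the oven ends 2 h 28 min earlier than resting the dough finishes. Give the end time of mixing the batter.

06:33

Preheating the oven ends at 11:07 − 148 min = 08:39.
Mixing the batter starts at 08:39 − 136 min = 06:23.
Mixing the batter ends at 06:23 + 10 min = 06:33.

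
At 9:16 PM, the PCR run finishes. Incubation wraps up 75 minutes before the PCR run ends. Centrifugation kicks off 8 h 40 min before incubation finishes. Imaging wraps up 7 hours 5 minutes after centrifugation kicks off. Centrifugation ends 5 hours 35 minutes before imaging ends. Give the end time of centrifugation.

Incubation ends at 9:16 PM − 75 min = 8:01 PM.
Centrifugation starts at 8:01 PM − 520 min = 11:21 AM.
Imaging ends at 11:21 AM + 425 min = 6:26 PM.
Centrifugation ends at 6:26 PM − 335 min = 12:51 PM.

12:51 PM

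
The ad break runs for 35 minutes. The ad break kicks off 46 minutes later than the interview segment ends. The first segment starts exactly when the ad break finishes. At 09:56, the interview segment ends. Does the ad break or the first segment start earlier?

The ad break starts at 09:56 + 46 min = 10:42.
The ad break ends at 10:42 + 35 min = 11:17.
So the first segment starts at 11:17.
The ad break starts at 10:42 and the first segment starts at 11:17, so the ad break is first.

the ad break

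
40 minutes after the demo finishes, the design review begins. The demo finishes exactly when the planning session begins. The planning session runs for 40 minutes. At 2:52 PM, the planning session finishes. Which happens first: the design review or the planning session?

the planning session

The planning session starts at 2:52 PM − 40 min = 2:12 PM.
So the demo ends at 2:12 PM.
The design review starts at 2:12 PM + 40 min = 2:52 PM.
The design review starts at 2:52 PM and the planning session starts at 2:12 PM, so the planning session is first.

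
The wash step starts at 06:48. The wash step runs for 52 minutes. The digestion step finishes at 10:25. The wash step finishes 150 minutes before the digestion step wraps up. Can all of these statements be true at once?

No

The wash step ends at 10:25 − 150 min = 07:55.
The wash step starts at 07:55 − 52 min = 07:03.
But the wash step is also said to start at 06:48 — a 15-minute conflict.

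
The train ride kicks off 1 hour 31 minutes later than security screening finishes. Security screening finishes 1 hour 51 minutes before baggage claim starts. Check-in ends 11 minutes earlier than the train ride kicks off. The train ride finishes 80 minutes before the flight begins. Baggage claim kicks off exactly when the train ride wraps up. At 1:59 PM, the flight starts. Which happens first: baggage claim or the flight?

The train ride ends at 1:59 PM − 80 min = 12:39 PM.
So baggage claim starts at 12:39 PM.
Baggage claim starts at 12:39 PM and the flight starts at 1:59 PM, so baggage claim is first.

baggage claim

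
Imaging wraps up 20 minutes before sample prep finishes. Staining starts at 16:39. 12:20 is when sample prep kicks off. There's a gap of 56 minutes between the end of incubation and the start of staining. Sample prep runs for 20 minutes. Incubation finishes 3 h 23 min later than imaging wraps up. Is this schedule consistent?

Yes

Sample prep ends at 12:20 + 20 min = 12:40.
Imaging ends at 12:40 − 20 min = 12:20.
Incubation ends at 12:20 + 203 min = 15:43.
Staining starts at 15:43 + 56 min = 16:39.
That matches the stated 16:39, so the schedule is consistent.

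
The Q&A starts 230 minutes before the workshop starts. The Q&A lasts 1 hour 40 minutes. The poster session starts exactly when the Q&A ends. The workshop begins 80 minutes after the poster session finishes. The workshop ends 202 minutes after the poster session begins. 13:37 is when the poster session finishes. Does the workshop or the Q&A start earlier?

The workshop starts at 13:37 + 80 min = 14:57.
The Q&A starts at 14:57 − 230 min = 11:07.
The workshop starts at 14:57 and the Q&A starts at 11:07, so the Q&A is first.

the Q&A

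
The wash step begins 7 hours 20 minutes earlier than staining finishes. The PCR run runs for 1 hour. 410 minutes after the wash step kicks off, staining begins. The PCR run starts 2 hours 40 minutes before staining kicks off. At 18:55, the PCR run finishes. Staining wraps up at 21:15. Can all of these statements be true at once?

The wash step starts at 21:15 − 440 min = 13:55.
Staining starts at 13:55 + 410 min = 20:45.
The PCR run starts at 20:45 − 160 min = 18:05.
The PCR run ends at 18:05 + 60 min = 19:05.
But the PCR run is also said to end at 18:55 — a 10-minute conflict.

No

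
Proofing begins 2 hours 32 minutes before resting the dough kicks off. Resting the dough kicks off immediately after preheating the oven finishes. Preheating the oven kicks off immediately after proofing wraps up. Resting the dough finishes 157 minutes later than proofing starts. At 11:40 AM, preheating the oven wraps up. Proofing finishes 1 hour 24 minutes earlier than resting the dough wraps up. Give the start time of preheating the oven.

Resting the dough starts at 11:40 AM.
Proofing starts at 11:40 AM − 152 min = 9:08 AM.
Resting the dough ends at 9:08 AM + 157 min = 11:45 AM.
Proofing ends at 11:45 AM − 84 min = 10:21 AM.
So preheating the oven starts at 10:21 AM.

10:21 AM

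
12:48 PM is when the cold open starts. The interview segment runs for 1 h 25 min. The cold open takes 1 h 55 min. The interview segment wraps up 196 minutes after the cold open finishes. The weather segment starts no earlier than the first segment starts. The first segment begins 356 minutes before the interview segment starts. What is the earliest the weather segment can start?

The cold open ends at 12:48 PM + 115 min = 2:43 PM.
The interview segment ends at 2:43 PM + 196 min = 5:59 PM.
The interview segment starts at 5:59 PM − 85 min = 4:34 PM.
The first segment starts at 4:34 PM − 356 min = 10:38 AM.
The weather segment is bounded by the first segment, so the earliest it can start is 10:38 AM.

10:38 AM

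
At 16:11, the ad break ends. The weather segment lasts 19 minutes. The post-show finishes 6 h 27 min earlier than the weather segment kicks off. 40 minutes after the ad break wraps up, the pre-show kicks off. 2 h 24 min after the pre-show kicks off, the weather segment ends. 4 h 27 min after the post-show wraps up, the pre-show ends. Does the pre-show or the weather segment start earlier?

the pre-show

The pre-show starts at 16:11 + 40 min = 16:51.
The weather segment ends at 16:51 + 144 min = 19:15.
The weather segment starts at 19:15 − 19 min = 18:56.
The pre-show starts at 16:51 and the weather segment starts at 18:56, so the pre-show is first.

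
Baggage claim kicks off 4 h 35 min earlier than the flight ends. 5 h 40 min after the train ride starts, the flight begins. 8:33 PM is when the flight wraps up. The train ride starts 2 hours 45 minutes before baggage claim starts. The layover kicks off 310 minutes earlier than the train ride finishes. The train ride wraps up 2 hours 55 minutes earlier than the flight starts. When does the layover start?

Baggage claim starts at 8:33 PM − 275 min = 3:58 PM.
The train ride starts at 3:58 PM − 165 min = 1:13 PM.
The flight starts at 1:13 PM + 340 min = 6:53 PM.
The train ride ends at 6:53 PM − 175 min = 3:58 PM.
The layover starts at 3:58 PM − 310 min = 10:48 AM.

10:48 AM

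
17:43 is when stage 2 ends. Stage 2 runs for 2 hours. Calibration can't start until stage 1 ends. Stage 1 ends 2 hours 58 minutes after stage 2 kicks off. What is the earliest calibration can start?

18:41

Stage 2 starts at 17:43 − 120 min = 15:43.
Stage 1 ends at 15:43 + 178 min = 18:41.
Calibration is bounded by stage 1, so the earliest it can start is 18:41.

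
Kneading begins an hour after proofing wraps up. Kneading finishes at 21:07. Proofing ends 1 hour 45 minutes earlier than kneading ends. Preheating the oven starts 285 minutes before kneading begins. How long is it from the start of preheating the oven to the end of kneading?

Proofing ends at 21:07 − 105 min = 19:22.
Kneading starts at 19:22 + 60 min = 20:22.
Preheating the oven starts at 20:22 − 285 min = 15:37.
From 15:37 to 21:07 is 330 minutes.

330 minutes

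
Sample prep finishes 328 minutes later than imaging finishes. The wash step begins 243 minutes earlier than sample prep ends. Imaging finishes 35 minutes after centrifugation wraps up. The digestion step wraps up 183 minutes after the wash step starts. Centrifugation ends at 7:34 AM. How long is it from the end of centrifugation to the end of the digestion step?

303 minutes

Imaging ends at 7:34 AM + 35 min = 8:09 AM.
Sample prep ends at 8:09 AM + 328 min = 1:37 PM.
The wash step starts at 1:37 PM − 243 min = 9:34 AM.
The digestion step ends at 9:34 AM + 183 min = 12:37 PM.
From 7:34 AM to 12:37 PM is 303 minutes.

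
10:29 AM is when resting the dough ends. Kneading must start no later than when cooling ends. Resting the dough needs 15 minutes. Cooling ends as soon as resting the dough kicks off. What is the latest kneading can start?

Resting the dough starts at 10:29 AM − 15 min = 10:14 AM.
So cooling ends at 10:14 AM.
Kneading is bounded by cooling, so the latest it can start is 10:14 AM.

10:14 AM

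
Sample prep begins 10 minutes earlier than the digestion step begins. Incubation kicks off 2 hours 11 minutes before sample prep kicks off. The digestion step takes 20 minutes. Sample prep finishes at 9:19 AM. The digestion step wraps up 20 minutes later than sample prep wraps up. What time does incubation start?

The digestion step ends at 9:19 AM + 20 min = 9:39 AM.
The digestion step starts at 9:39 AM − 20 min = 9:19 AM.
Sample prep starts at 9:19 AM − 10 min = 9:09 AM.
Incubation starts at 9:09 AM − 131 min = 6:58 AM.

6:58 AM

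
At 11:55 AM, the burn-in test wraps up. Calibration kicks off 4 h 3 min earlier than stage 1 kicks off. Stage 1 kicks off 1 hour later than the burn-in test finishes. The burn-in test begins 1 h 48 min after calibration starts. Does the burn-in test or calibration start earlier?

calibration

Stage 1 starts at 11:55 AM + 60 min = 12:55 PM.
Calibration starts at 12:55 PM − 243 min = 8:52 AM.
The burn-in test starts at 8:52 AM + 108 min = 10:40 AM.
The burn-in test starts at 10:40 AM and calibration starts at 8:52 AM, so calibration is first.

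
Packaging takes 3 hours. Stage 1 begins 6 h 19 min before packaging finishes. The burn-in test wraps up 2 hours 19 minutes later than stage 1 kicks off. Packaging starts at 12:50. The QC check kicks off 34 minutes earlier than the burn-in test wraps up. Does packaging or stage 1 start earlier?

stage 1

Packaging ends at 12:50 + 180 min = 15:50.
Stage 1 starts at 15:50 − 379 min = 09:31.
Packaging starts at 12:50 and stage 1 starts at 09:31, so stage 1 is first.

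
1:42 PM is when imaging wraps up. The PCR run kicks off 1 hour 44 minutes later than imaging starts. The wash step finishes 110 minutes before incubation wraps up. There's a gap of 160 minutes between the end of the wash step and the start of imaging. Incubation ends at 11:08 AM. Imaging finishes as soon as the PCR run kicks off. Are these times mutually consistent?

Yes

The wash step ends at 11:08 AM − 110 min = 9:18 AM.
Imaging starts at 9:18 AM + 160 min = 11:58 AM.
The PCR run starts at 11:58 AM + 104 min = 1:42 PM.
So imaging ends at 1:42 PM.
That matches the stated 1:42 PM, so the schedule is consistent.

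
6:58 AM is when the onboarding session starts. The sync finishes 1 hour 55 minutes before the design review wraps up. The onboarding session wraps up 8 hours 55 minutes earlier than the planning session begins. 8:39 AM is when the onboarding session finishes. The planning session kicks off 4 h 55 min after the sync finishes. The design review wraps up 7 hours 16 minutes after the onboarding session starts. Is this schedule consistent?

The design review ends at 6:58 AM + 436 min = 2:14 PM.
The sync ends at 2:14 PM − 115 min = 12:19 PM.
The planning session starts at 12:19 PM + 295 min = 5:14 PM.
The onboarding session ends at 5:14 PM − 535 min = 8:19 AM.
But the onboarding session is also said to end at 8:39 AM — a 20-minute conflict.

No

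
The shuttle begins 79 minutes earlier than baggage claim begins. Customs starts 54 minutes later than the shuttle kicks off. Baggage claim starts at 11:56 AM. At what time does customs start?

11:31 AM

The shuttle starts at 11:56 AM − 79 min = 10:37 AM.
Customs starts at 10:37 AM + 54 min = 11:31 AM.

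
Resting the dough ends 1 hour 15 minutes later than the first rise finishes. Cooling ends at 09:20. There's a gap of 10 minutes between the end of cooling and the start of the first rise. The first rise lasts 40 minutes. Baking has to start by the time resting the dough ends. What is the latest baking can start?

11:25

The first rise starts at 09:20 + 10 min = 09:30.
The first rise ends at 09:30 + 40 min = 10:10.
Resting the dough ends at 10:10 + 75 min = 11:25.
Baking is bounded by resting the dough, so the latest it can start is 11:25.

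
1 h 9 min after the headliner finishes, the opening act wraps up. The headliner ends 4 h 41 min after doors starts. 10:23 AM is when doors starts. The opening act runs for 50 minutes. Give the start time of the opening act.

3:23 PM

The headliner ends at 10:23 AM + 281 min = 3:04 PM.
The opening act ends at 3:04 PM + 69 min = 4:13 PM.
The opening act starts at 4:13 PM − 50 min = 3:23 PM.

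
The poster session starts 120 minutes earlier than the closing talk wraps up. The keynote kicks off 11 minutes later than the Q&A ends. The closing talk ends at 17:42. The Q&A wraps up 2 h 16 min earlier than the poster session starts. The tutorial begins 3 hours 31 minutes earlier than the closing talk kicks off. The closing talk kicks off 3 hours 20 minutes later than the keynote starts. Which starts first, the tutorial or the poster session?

The poster session starts at 17:42 − 120 min = 15:42.
The Q&A ends at 15:42 − 136 min = 13:26.
The keynote starts at 13:26 + 11 min = 13:37.
The closing talk starts at 13:37 + 200 min = 16:57.
The tutorial starts at 16:57 − 211 min = 13:26.
The tutorial starts at 13:26 and the poster session starts at 15:42, so the tutorial is first.

the tutorial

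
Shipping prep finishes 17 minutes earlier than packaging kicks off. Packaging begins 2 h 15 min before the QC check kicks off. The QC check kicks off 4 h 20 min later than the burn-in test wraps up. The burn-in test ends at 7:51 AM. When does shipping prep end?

9:39 AM

The QC check starts at 7:51 AM + 260 min = 12:11 PM.
Packaging starts at 12:11 PM − 135 min = 9:56 AM.
Shipping prep ends at 9:56 AM − 17 min = 9:39 AM.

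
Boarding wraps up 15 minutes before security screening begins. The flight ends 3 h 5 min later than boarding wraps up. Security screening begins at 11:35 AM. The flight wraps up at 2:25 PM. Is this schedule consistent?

Yes

Boarding ends at 11:35 AM − 15 min = 11:20 AM.
The flight ends at 11:20 AM + 185 min = 2:25 PM.
That matches the stated 2:25 PM, so the schedule is consistent.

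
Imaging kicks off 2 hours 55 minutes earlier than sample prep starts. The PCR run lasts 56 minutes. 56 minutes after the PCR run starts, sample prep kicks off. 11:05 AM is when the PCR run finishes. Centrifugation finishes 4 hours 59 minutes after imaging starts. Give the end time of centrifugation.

The PCR run starts at 11:05 AM − 56 min = 10:09 AM.
Sample prep starts at 10:09 AM + 56 min = 11:05 AM.
Imaging starts at 11:05 AM − 175 min = 8:10 AM.
Centrifugation ends at 8:10 AM + 299 min = 1:09 PM.

1:09 PM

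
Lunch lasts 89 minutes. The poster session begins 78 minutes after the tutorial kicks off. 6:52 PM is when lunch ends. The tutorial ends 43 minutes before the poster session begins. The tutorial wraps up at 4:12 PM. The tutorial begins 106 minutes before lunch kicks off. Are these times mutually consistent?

Lunch starts at 6:52 PM − 89 min = 5:23 PM.
The tutorial starts at 5:23 PM − 106 min = 3:37 PM.
The poster session starts at 3:37 PM + 78 min = 4:55 PM.
The tutorial ends at 4:55 PM − 43 min = 4:12 PM.
That matches the stated 4:12 PM, so the schedule is consistent.

Yes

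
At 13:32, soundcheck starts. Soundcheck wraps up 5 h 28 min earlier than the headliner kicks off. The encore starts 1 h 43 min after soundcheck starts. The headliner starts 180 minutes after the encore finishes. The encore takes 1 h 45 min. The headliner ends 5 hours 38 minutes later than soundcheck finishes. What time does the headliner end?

The encore starts at 13:32 + 103 min = 15:15.
The encore ends at 15:15 + 105 min = 17:00.
The headliner starts at 17:00 + 180 min = 20:00.
Soundcheck ends at 20:00 − 328 min = 14:32.
The headliner ends at 14:32 + 338 min = 20:10.

20:10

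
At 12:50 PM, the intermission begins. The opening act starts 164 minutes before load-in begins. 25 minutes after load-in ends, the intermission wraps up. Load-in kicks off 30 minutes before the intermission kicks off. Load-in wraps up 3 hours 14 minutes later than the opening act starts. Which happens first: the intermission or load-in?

Load-in starts at 12:50 PM − 30 min = 12:20 PM.
The intermission starts at 12:50 PM and load-in starts at 12:20 PM, so load-in is first.

load-in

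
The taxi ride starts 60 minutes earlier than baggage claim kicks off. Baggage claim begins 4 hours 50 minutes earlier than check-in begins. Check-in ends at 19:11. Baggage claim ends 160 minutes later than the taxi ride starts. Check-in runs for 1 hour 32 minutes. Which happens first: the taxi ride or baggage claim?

the taxi ride

Check-in starts at 19:11 − 92 min = 17:39.
Baggage claim starts at 17:39 − 290 min = 12:49.
The taxi ride starts at 12:49 − 60 min = 11:49.
The taxi ride starts at 11:49 and baggage claim starts at 12:49, so the taxi ride is first.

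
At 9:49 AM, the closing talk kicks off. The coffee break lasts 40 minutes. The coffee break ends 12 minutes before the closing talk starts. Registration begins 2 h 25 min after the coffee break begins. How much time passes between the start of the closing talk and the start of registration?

The coffee break ends at 9:49 AM − 12 min = 9:37 AM.
The coffee break starts at 9:37 AM − 40 min = 8:57 AM.
Registration starts at 8:57 AM + 145 min = 11:22 AM.
From 9:49 AM to 11:22 AM is 1 hour 33 minutes.

1 hour 33 minutes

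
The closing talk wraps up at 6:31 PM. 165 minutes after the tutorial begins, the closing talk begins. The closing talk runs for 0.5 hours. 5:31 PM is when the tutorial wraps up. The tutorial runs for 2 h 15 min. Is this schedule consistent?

The tutorial starts at 5:31 PM − 135 min = 3:16 PM.
The closing talk starts at 3:16 PM + 165 min = 6:01 PM.
The closing talk ends at 6:01 PM + 30 min = 6:31 PM.
That matches the stated 6:31 PM, so the schedule is consistent.

Yes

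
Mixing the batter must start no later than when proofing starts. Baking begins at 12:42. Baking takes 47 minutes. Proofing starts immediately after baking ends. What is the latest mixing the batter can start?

13:29

Baking ends at 12:42 + 47 min = 13:29.
So proofing starts at 13:29.
Mixing the batter is bounded by proofing, so the latest it can start is 13:29.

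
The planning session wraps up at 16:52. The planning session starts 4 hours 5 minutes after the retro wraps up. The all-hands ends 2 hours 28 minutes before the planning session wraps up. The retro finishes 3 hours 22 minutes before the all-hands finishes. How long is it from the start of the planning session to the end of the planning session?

The all-hands ends at 16:52 − 148 min = 14:24.
The retro ends at 14:24 − 202 min = 11:02.
The planning session starts at 11:02 + 245 min = 15:07.
From 15:07 to 16:52 is 105 minutes.

105 minutes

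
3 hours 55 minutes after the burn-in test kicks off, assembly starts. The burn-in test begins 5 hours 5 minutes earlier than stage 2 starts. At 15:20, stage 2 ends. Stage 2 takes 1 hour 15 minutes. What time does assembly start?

12:55

Stage 2 starts at 15:20 − 75 min = 14:05.
The burn-in test starts at 14:05 − 305 min = 09:00.
Assembly starts at 09:00 + 235 min = 12:55.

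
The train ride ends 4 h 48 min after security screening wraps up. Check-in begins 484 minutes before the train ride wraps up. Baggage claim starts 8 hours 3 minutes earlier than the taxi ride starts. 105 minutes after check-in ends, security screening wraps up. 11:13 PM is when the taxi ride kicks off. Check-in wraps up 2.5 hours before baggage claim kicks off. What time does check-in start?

Baggage claim starts at 11:13 PM − 483 min = 3:10 PM.
Check-in ends at 3:10 PM − 150 min = 12:40 PM.
Security screening ends at 12:40 PM + 105 min = 2:25 PM.
The train ride ends at 2:25 PM + 288 min = 7:13 PM.
Check-in starts at 7:13 PM − 484 min = 11:09 AM.

11:09 AM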